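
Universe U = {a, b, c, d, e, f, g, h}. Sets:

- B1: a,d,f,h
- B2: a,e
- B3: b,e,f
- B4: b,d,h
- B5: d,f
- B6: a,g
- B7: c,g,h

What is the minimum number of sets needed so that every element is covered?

3

B1, B3, B7 together cover {a, b, c, d, e, f, g, h} — every element.
No 2 of the 7 sets cover everything (all 21 pairs fall short), so 3 is minimum.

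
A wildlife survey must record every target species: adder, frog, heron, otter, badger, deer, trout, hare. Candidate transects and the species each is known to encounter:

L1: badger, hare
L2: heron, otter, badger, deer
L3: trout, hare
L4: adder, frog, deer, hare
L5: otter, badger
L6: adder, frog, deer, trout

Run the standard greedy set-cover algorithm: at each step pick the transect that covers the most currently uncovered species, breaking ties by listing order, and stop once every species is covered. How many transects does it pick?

Pick 1: L2 covers 4 new species (heron, otter, badger, deer).
Pick 2: L4 covers 3 new species (adder, frog, hare).
Pick 3: L3 covers 1 new species (trout).
Greedy uses 3 transects.

3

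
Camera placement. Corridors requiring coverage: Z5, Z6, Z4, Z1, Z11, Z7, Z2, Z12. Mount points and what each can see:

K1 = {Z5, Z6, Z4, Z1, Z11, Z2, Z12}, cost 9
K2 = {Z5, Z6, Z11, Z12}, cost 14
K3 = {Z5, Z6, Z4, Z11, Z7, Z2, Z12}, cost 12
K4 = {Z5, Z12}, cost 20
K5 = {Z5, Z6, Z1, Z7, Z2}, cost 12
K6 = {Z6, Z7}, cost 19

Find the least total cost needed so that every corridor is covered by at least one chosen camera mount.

K1, K3 cover every corridor at cost 9 + 12 = 21.
Any cover uses at least 2 camera mounts; among all covering selections none totals below 21.

21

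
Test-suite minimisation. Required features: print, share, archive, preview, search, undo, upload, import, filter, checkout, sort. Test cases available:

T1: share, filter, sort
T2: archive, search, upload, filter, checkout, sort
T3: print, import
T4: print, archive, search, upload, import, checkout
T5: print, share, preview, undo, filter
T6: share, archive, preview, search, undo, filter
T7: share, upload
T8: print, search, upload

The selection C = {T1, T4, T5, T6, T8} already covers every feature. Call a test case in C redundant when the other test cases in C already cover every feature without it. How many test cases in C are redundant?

Drop T1: sort uncovered — not redundant.
Drop T4: import, checkout uncovered — not redundant.
Drop T5: the rest still cover every feature — redundant.
Drop T6: the rest still cover every feature — redundant.
Drop T8: the rest still cover every feature — redundant.
3 redundant: T5, T6, T8.

3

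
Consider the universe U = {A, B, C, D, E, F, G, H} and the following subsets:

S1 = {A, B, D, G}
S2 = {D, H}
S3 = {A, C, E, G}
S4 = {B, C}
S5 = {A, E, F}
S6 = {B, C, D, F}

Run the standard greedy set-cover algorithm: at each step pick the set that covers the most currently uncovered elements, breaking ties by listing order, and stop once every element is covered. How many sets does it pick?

4

Pick 1: S1 covers 4 new elements (A, B, D, G).
Pick 2: S3 covers 2 new elements (C, E).
Pick 3: S2 covers 1 new elements (H).
Pick 4: S5 covers 1 new elements (F).
Greedy uses 4 sets. (The true minimum is 3.)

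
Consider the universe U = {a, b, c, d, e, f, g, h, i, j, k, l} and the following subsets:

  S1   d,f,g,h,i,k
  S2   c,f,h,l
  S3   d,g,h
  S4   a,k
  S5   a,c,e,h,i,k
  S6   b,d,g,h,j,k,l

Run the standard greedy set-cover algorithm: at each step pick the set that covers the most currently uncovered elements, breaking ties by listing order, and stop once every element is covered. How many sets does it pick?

3

Pick 1: S6 covers 7 new elements (b, d, g, h, j, k, l).
Pick 2: S5 covers 4 new elements (a, c, e, i).
Pick 3: S1 covers 1 new elements (f).
Greedy uses 3 sets.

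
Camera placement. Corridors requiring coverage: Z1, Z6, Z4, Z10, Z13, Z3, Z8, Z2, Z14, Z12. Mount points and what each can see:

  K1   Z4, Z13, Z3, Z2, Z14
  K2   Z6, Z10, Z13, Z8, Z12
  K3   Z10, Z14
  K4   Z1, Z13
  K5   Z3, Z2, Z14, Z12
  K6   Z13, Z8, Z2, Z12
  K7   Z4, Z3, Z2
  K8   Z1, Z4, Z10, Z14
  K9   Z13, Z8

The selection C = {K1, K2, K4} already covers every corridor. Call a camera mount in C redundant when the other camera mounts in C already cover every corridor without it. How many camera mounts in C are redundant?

0

Drop K1: Z4, Z3, Z2, Z14 uncovered — not redundant.
Drop K2: Z6, Z10, Z8, Z12 uncovered — not redundant.
Drop K4: Z1 uncovered — not redundant.
None of the camera mounts in C is redundant.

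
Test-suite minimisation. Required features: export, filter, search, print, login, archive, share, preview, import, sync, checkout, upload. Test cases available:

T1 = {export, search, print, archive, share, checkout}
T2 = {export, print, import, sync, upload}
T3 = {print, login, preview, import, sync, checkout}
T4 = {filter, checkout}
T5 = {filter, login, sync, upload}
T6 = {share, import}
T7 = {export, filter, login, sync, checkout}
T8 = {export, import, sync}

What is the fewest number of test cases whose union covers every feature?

T1, T3, T5 together cover {export, filter, search, print, login, archive, share, preview, import, sync, checkout, upload} — every feature.
No 2 of the 8 test cases cover everything (all 28 pairs fall short), so 3 is minimum.

3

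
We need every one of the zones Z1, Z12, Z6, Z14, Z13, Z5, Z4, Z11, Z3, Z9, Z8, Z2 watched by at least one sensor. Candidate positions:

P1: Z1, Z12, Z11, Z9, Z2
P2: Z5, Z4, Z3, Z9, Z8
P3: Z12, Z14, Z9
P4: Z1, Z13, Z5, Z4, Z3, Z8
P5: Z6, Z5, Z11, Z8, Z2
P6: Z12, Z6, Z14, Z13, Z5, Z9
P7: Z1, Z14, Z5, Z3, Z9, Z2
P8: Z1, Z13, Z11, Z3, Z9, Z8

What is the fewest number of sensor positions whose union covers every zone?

P1, P2, P6 together cover {Z1, Z12, Z6, Z14, Z13, Z5, Z4, Z11, Z3, Z9, Z8, Z2} — every zone.
No 2 of the 8 sensor positions cover everything (all 28 pairs fall short), so 3 is minimum.

3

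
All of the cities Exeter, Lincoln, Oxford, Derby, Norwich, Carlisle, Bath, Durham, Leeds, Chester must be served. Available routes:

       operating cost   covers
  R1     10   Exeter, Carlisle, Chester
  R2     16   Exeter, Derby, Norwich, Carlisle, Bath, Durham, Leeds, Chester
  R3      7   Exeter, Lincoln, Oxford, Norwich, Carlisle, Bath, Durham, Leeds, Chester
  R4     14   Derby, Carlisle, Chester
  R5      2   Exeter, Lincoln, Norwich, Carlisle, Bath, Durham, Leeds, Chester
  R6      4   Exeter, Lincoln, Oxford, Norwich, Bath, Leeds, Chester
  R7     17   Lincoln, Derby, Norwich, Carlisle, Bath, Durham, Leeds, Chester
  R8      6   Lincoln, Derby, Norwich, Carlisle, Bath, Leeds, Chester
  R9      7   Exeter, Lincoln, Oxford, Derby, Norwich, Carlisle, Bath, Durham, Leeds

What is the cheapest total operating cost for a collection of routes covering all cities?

9

R5, R9 cover every city at operating cost 2 + 7 = 9.
Any cover uses at least 2 routes; among all covering selections none totals below 9.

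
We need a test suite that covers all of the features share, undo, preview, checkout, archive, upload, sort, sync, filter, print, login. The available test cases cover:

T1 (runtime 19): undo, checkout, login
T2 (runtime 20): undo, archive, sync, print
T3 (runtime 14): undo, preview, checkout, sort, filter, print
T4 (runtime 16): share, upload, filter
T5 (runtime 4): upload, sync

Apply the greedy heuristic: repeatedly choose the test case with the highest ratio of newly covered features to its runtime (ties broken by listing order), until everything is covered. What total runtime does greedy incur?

73

Pick 1: T5 adds 2 new (upload, sync) at runtime 4 (ratio 2/4).
Pick 2: T3 adds 6 new (undo, preview, checkout, sort, filter, print) at runtime 14 (ratio 6/14).
Pick 3: T4 adds 1 new (share) at runtime 16 (ratio 1/16).
Pick 4: T1 adds 1 new (login) at runtime 19 (ratio 1/19).
Pick 5: T2 adds 1 new (archive) at runtime 20 (ratio 1/20).
Greedy total runtime: 4 + 14 + 16 + 19 + 20 = 73. (The true optimum is 69, so greedy overshoots here.)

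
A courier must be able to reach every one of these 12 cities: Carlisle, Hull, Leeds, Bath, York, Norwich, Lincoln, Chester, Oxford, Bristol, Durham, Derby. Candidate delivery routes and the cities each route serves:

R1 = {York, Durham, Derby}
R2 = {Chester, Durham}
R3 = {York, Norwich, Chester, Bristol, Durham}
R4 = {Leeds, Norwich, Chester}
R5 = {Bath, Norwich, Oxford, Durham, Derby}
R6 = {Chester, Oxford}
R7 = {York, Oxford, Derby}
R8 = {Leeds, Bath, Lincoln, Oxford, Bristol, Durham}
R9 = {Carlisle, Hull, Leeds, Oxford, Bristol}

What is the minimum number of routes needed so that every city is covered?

4

R1, R3, R8, R9 together cover {Carlisle, Hull, Leeds, Bath, York, Norwich, Lincoln, Chester, Oxford, Bristol, Durham, Derby} — every city.
No 3 of the 9 routes cover everything (all 84 triples fall short), so 4 is minimum.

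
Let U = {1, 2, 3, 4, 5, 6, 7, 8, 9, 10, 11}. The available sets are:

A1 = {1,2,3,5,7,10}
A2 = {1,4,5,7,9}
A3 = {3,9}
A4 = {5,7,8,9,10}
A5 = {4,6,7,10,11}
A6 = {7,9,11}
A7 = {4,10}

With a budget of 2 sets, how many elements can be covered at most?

Choosing A1, A5 covers {1, 2, 3, 4, 5, 6, 7, 10, 11} — 9 elements.
No choice of 2 sets does better; here 8, 9 are left uncovered.

9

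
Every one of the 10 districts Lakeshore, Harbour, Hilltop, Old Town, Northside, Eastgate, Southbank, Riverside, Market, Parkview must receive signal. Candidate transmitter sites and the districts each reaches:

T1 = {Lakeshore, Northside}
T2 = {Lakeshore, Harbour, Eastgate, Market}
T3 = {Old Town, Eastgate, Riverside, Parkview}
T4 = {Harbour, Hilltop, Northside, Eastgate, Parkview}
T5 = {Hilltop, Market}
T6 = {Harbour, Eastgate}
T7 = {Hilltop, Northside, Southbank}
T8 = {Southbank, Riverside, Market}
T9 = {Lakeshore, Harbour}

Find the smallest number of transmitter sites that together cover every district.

T2, T3, T7 together cover {Lakeshore, Harbour, Hilltop, Old Town, Northside, Eastgate, Southbank, Riverside, Market, Parkview} — every district.
No 2 of the 9 transmitter sites cover everything (all 36 pairs fall short), so 3 is minimum.
Greedy (largest uncovered first) would take T4, T8, T1, T3 — 4 transmitter sites — but 3 suffice.

3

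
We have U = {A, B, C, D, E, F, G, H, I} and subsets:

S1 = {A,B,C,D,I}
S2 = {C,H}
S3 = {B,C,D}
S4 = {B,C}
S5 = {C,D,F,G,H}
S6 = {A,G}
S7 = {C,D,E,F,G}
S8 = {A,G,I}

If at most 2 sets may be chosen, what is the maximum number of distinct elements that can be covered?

Choosing S1, S5 covers {A, B, C, D, F, G, H, I} — 8 elements.
No choice of 2 sets does better; here E is left uncovered.

8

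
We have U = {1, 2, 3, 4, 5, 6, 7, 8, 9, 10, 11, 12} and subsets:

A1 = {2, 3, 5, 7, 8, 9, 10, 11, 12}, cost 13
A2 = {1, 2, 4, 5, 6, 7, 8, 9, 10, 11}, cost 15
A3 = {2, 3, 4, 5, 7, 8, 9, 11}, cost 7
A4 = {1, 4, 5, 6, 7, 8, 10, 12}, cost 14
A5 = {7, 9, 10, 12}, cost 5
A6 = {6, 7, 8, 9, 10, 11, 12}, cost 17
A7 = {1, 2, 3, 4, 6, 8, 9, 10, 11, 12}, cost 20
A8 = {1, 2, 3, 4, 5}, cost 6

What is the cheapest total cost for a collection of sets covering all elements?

A3, A4 cover every element at cost 7 + 14 = 21.
Any cover uses at least 2 sets; among all covering selections none totals below 21.

21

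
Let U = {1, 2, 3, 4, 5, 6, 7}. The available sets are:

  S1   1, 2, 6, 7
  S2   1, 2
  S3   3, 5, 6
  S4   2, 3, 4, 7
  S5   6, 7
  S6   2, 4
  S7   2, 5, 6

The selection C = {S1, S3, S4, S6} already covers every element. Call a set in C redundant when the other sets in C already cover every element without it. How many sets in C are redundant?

Drop S1: 1 uncovered — not redundant.
Drop S3: 5 uncovered — not redundant.
Drop S4: the rest still cover every element — redundant.
Drop S6: the rest still cover every element — redundant.
2 redundant: S4, S6.

2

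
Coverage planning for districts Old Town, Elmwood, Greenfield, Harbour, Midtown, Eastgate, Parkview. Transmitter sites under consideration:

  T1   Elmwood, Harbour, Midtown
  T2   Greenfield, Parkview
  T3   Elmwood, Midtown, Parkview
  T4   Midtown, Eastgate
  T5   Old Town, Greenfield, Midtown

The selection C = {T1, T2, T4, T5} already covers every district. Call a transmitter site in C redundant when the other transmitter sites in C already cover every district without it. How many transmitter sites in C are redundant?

Drop T1: Elmwood, Harbour uncovered — not redundant.
Drop T2: Parkview uncovered — not redundant.
Drop T4: Eastgate uncovered — not redundant.
Drop T5: Old Town uncovered — not redundant.
None of the transmitter sites in C is redundant.

0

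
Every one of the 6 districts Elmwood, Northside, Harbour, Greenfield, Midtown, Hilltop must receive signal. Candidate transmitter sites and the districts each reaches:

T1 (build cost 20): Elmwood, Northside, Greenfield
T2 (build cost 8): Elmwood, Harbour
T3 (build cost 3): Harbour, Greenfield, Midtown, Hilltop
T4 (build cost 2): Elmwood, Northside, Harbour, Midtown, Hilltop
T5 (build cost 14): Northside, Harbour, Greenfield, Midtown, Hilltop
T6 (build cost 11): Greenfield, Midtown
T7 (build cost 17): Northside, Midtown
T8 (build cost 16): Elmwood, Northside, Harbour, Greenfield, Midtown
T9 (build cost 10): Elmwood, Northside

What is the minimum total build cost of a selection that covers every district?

T3, T4 cover every district at build cost 3 + 2 = 5.
Any cover uses at least 2 transmitter sites; among all covering selections none totals below 5.

5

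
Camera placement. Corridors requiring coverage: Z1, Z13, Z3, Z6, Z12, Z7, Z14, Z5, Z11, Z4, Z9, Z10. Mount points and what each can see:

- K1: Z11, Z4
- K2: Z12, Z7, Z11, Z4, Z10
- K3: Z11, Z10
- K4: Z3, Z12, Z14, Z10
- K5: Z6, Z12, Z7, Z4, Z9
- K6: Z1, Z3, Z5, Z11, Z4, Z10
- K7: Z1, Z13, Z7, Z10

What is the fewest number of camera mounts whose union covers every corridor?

4

K4, K5, K6, K7 together cover {Z1, Z13, Z3, Z6, Z12, Z7, Z14, Z5, Z11, Z4, Z9, Z10} — every corridor.
No 3 of the 7 camera mounts cover everything (all 35 triples fall short), so 4 is minimum.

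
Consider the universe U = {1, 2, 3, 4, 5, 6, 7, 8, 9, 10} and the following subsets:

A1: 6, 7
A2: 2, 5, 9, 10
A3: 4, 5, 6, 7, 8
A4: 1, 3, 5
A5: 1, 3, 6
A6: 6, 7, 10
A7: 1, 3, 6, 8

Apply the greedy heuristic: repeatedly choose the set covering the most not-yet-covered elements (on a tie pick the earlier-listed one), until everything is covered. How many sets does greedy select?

3

Pick 1: A3 covers 5 new elements (4, 5, 6, 7, 8).
Pick 2: A2 covers 3 new elements (2, 9, 10).
Pick 3: A4 covers 2 new elements (1, 3).
Greedy uses 3 sets.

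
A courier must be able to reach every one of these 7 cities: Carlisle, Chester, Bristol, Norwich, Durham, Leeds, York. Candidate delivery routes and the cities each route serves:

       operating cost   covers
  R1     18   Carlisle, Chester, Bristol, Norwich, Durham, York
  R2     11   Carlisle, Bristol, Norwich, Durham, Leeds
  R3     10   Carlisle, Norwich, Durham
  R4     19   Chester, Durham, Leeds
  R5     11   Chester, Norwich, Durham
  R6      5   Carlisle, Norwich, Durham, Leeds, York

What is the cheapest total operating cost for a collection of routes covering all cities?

R1, R6 cover every city at operating cost 18 + 5 = 23.
Any cover uses at least 2 routes; among all covering selections none totals below 23.

23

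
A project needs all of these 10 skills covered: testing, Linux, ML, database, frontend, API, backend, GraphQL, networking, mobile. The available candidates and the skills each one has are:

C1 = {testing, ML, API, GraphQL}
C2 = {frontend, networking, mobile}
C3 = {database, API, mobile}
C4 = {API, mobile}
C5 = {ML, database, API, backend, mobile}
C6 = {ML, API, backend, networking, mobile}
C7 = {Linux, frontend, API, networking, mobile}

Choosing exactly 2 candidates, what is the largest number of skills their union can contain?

Choosing C1, C7 covers {testing, Linux, ML, frontend, API, GraphQL, networking, mobile} — 8 skills.
No choice of 2 candidates does better; here database, backend are left uncovered.

8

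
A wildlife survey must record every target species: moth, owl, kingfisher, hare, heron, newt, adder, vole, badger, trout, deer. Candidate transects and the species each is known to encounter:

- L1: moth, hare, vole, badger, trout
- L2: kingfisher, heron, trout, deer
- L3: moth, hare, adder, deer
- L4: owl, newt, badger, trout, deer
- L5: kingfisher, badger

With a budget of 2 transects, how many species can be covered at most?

8

Choosing L1, L2 covers {moth, kingfisher, hare, heron, vole, badger, trout, deer} — 8 species.
No choice of 2 transects does better; here owl, newt, adder are left uncovered.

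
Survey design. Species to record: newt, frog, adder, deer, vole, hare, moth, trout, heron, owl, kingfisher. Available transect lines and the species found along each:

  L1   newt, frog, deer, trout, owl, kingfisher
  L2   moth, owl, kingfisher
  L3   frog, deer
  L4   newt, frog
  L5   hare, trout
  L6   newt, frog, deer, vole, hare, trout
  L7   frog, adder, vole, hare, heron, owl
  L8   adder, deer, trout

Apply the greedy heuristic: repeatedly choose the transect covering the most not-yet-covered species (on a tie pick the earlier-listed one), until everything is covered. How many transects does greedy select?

3

Pick 1: L1 covers 6 new species (newt, frog, deer, trout, owl, kingfisher).
Pick 2: L7 covers 4 new species (adder, vole, hare, heron).
Pick 3: L2 covers 1 new species (moth).
Greedy uses 3 transects.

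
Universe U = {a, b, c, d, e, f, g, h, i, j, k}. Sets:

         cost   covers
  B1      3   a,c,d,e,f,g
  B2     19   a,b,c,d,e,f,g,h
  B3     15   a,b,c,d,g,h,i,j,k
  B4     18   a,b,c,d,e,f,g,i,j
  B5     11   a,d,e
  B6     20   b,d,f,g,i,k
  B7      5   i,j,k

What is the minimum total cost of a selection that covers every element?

18

B1, B3 cover every element at cost 3 + 15 = 18.
Any cover uses at least 2 sets; among all covering selections none totals below 18.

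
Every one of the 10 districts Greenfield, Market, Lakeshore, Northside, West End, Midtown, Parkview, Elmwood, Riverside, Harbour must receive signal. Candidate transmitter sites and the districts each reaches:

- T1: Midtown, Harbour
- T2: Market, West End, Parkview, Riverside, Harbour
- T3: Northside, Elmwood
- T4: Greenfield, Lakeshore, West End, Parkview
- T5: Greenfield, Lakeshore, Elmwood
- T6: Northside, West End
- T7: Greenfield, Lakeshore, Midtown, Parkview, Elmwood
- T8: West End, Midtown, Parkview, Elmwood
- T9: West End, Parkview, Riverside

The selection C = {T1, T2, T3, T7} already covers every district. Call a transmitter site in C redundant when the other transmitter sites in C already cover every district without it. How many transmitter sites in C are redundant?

Drop T1: the rest still cover every district — redundant.
Drop T2: Market, West End, Riverside uncovered — not redundant.
Drop T3: Northside uncovered — not redundant.
Drop T7: Greenfield, Lakeshore uncovered — not redundant.
1 redundant: T1.

1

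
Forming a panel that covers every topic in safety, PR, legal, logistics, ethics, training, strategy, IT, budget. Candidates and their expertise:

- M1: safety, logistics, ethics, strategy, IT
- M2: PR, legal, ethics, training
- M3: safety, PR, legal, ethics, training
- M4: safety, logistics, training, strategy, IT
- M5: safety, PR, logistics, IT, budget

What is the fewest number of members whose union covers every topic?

3

M1, M2, M5 together cover {safety, PR, legal, logistics, ethics, training, strategy, IT, budget} — every topic.
No 2 of the 5 members cover everything (all 10 pairs fall short), so 3 is minimum.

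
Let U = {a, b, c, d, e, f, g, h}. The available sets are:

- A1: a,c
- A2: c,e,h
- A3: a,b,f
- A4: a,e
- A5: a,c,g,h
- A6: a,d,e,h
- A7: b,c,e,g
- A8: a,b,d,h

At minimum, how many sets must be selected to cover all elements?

3

A3, A5, A6 together cover {a, b, c, d, e, f, g, h} — every element.
No 2 of the 8 sets cover everything (all 28 pairs fall short), so 3 is minimum.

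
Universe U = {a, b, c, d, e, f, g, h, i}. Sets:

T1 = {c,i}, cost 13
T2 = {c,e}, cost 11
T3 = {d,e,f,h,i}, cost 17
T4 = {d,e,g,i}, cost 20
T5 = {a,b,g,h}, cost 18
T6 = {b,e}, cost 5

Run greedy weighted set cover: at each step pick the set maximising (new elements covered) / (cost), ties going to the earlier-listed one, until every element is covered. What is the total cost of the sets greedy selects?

Pick 1: T6 adds 2 new (b, e) at cost 5 (ratio 2/5).
Pick 2: T3 adds 4 new (d, f, h, i) at cost 17 (ratio 4/17).
Pick 3: T5 adds 2 new (a, g) at cost 18 (ratio 2/18).
Pick 4: T2 adds 1 new (c) at cost 11 (ratio 1/11).
Greedy total cost: 5 + 17 + 18 + 11 = 51. (The true optimum is 46, so greedy overshoots here.)

51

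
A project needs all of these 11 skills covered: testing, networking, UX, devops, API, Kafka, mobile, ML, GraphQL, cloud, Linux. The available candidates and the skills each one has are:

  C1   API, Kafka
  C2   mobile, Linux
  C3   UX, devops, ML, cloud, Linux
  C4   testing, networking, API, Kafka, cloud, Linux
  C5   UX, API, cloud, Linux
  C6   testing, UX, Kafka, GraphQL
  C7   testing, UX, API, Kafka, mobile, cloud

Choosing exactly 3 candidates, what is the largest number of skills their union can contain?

Choosing C2, C3, C4 covers {testing, networking, UX, devops, API, Kafka, mobile, ML, cloud, Linux} — 10 skills.
No choice of 3 candidates does better; here GraphQL is left uncovered.

10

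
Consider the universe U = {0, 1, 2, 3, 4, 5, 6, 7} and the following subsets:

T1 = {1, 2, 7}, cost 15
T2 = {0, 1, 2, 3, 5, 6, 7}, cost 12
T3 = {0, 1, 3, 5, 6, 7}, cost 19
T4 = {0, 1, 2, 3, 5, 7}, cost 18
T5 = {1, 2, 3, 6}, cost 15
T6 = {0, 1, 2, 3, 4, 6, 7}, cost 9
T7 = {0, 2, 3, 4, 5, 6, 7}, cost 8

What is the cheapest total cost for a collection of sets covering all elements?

17

T6, T7 cover every element at cost 9 + 8 = 17.
Any cover uses at least 2 sets; among all covering selections none totals below 17.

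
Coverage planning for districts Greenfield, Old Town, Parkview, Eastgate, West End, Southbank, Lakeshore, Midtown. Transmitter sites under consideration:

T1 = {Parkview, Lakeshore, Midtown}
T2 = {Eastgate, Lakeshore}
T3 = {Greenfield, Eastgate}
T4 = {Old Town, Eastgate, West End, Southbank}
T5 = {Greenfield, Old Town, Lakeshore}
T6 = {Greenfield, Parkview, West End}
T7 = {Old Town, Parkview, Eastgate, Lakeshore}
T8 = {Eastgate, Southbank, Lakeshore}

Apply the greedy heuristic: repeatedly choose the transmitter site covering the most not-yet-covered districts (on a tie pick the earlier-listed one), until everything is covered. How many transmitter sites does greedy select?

Pick 1: T4 covers 4 new districts (Old Town, Eastgate, West End, Southbank).
Pick 2: T1 covers 3 new districts (Parkview, Lakeshore, Midtown).
Pick 3: T3 covers 1 new districts (Greenfield).
Greedy uses 3 transmitter sites.

3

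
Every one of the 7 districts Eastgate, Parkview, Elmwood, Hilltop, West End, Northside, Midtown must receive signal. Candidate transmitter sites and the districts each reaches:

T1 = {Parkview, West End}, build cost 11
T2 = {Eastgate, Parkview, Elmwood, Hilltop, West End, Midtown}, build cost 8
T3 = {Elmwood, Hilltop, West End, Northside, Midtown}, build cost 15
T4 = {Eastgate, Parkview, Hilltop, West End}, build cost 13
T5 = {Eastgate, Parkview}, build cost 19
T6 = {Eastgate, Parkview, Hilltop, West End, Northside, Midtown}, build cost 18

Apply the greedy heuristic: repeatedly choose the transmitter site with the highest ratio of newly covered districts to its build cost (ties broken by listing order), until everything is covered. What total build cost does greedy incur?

23

Pick 1: T2 adds 6 new (Eastgate, Parkview, Elmwood, Hilltop, West End, Midtown) at build cost 8 (ratio 6/8).
Pick 2: T3 adds 1 new (Northside) at build cost 15 (ratio 1/15).
Greedy total build cost: 8 + 15 = 23.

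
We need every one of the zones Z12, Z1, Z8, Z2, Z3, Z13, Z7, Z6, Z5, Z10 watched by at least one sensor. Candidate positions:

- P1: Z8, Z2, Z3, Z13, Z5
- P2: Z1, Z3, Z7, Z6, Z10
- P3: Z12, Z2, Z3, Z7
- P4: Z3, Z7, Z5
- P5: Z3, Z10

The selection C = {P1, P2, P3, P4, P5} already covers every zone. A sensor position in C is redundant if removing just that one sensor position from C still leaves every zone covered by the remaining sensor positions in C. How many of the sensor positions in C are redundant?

2

Drop P1: Z8, Z13 uncovered — not redundant.
Drop P2: Z1, Z6 uncovered — not redundant.
Drop P3: Z12 uncovered — not redundant.
Drop P4: the rest still cover every zone — redundant.
Drop P5: the rest still cover every zone — redundant.
2 redundant: P4, P5.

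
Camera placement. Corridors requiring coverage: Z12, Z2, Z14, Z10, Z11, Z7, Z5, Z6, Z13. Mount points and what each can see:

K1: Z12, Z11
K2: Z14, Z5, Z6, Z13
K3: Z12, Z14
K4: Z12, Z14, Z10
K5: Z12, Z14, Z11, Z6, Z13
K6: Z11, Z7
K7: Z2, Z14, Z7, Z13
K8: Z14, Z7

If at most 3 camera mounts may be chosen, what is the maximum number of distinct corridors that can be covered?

8

Choosing K1, K2, K7 covers {Z12, Z2, Z14, Z11, Z7, Z5, Z6, Z13} — 8 corridors.
No choice of 3 camera mounts does better; here Z10 is left uncovered.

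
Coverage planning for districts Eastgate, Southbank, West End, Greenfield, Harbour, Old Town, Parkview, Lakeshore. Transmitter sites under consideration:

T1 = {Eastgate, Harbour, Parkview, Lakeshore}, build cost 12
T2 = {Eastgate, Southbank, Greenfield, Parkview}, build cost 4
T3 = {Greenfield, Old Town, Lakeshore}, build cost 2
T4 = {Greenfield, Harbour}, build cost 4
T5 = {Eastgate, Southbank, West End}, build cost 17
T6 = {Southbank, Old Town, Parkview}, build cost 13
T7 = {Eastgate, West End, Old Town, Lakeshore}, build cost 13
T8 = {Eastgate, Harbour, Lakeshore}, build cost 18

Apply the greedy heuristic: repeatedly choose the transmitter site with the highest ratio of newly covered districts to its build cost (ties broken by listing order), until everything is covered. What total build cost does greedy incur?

23

Pick 1: T3 adds 3 new (Greenfield, Old Town, Lakeshore) at build cost 2 (ratio 3/2).
Pick 2: T2 adds 3 new (Eastgate, Southbank, Parkview) at build cost 4 (ratio 3/4).
Pick 3: T4 adds 1 new (Harbour) at build cost 4 (ratio 1/4).
Pick 4: T7 adds 1 new (West End) at build cost 13 (ratio 1/13).
Greedy total build cost: 2 + 4 + 4 + 13 = 23. (The true optimum is 21, so greedy overshoots here.)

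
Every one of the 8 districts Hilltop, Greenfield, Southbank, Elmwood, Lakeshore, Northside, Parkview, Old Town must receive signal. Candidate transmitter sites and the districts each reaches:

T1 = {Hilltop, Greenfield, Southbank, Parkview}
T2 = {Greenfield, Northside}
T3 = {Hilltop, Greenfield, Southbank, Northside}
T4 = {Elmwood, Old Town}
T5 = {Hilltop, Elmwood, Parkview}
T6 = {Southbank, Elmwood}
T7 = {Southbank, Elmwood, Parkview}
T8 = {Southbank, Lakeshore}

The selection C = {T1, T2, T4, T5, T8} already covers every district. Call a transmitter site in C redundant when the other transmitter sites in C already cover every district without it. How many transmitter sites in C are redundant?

2

Drop T1: the rest still cover every district — redundant.
Drop T2: Northside uncovered — not redundant.
Drop T4: Old Town uncovered — not redundant.
Drop T5: the rest still cover every district — redundant.
Drop T8: Lakeshore uncovered — not redundant.
2 redundant: T1, T5.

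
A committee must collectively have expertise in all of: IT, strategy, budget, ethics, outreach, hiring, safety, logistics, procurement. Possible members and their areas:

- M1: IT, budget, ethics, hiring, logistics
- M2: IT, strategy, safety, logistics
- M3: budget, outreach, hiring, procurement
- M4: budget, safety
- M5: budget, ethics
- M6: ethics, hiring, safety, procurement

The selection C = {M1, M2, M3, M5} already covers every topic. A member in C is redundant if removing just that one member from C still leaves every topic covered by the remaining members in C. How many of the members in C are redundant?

Drop M1: the rest still cover every topic — redundant.
Drop M2: strategy, safety uncovered — not redundant.
Drop M3: outreach, procurement uncovered — not redundant.
Drop M5: the rest still cover every topic — redundant.
2 redundant: M1, M5.

2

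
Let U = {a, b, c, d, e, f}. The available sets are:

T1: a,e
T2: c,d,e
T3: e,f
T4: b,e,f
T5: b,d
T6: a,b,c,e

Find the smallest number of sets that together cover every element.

T1, T2, T4 together cover {a, b, c, d, e, f} — every element.
No 2 of the 6 sets cover everything (all 15 pairs fall short), so 3 is minimum.

3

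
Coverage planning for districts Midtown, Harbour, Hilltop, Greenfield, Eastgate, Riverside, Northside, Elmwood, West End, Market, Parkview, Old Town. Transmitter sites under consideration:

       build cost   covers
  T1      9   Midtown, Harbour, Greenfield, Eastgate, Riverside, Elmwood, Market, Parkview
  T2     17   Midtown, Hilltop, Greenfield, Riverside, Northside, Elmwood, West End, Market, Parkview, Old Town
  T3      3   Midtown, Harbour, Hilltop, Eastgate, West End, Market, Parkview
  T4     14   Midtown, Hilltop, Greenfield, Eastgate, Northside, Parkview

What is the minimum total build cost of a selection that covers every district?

T2, T3 cover every district at build cost 17 + 3 = 20.
Any cover uses at least 2 transmitter sites; among all covering selections none totals below 20.
Greedy by coverage-per-build cost would pick T3, T1, T2 for 29 — worse than the optimum 20.

20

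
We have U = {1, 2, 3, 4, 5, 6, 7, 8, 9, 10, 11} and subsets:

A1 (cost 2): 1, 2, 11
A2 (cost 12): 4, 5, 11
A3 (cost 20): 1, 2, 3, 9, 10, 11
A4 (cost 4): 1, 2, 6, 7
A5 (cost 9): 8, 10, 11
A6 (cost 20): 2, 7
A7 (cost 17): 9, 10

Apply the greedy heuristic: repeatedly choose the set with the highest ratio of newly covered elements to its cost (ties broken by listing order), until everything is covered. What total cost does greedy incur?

Pick 1: A1 adds 3 new (1, 2, 11) at cost 2 (ratio 3/2).
Pick 2: A4 adds 2 new (6, 7) at cost 4 (ratio 2/4).
Pick 3: A5 adds 2 new (8, 10) at cost 9 (ratio 2/9).
Pick 4: A2 adds 2 new (4, 5) at cost 12 (ratio 2/12).
Pick 5: A3 adds 2 new (3, 9) at cost 20 (ratio 2/20).
Greedy total cost: 2 + 4 + 9 + 12 + 20 = 47. (The true optimum is 45, so greedy overshoots here.)

47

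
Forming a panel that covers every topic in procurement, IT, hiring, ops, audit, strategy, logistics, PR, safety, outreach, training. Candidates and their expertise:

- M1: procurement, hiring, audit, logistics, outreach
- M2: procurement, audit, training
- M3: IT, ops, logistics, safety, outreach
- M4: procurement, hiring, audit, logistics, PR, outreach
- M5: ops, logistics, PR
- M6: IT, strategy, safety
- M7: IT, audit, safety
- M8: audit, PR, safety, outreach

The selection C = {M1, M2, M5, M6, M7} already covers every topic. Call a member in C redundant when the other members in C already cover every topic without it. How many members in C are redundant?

1

Drop M1: hiring, outreach uncovered — not redundant.
Drop M2: training uncovered — not redundant.
Drop M5: ops, PR uncovered — not redundant.
Drop M6: strategy uncovered — not redundant.
Drop M7: the rest still cover every topic — redundant.
1 redundant: M7.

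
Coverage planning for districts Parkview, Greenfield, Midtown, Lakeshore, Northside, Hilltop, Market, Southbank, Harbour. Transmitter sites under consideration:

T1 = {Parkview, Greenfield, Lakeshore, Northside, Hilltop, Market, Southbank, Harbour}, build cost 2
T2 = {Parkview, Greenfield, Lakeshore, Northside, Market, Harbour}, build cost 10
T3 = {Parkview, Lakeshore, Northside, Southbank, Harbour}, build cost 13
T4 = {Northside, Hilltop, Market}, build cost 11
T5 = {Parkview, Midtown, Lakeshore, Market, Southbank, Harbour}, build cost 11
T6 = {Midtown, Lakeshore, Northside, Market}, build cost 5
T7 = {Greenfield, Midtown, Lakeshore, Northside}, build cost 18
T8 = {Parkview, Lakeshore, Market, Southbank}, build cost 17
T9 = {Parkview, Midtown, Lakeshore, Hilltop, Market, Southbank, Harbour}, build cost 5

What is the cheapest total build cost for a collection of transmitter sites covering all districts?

T1, T6 cover every district at build cost 2 + 5 = 7.
Any cover uses at least 2 transmitter sites; among all covering selections none totals below 7.

7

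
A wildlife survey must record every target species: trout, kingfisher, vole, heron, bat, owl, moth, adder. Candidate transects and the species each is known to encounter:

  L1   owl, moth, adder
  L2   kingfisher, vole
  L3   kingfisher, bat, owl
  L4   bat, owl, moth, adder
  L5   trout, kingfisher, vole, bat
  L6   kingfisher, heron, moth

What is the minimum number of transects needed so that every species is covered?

L1, L5, L6 together cover {trout, kingfisher, vole, heron, bat, owl, moth, adder} — every species.
No 2 of the 6 transects cover everything (all 15 pairs fall short), so 3 is minimum.

3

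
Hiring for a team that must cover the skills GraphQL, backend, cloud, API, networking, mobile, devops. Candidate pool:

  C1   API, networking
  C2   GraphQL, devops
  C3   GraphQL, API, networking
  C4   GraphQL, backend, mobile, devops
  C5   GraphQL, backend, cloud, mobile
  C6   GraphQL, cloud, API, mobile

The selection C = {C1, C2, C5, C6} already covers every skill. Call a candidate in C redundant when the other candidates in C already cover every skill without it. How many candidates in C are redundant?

Drop C1: networking uncovered — not redundant.
Drop C2: devops uncovered — not redundant.
Drop C5: backend uncovered — not redundant.
Drop C6: the rest still cover every skill — redundant.
1 redundant: C6.

1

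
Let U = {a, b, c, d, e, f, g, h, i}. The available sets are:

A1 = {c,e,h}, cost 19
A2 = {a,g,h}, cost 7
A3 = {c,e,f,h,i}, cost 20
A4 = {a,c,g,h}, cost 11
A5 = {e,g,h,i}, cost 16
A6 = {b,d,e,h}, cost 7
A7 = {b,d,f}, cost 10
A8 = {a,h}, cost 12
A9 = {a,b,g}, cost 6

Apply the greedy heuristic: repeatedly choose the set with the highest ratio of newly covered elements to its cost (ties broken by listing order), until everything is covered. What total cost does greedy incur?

Pick 1: A6 adds 4 new (b, d, e, h) at cost 7 (ratio 4/7).
Pick 2: A9 adds 2 new (a, g) at cost 6 (ratio 2/6).
Pick 3: A3 adds 3 new (c, f, i) at cost 20 (ratio 3/20).
Greedy total cost: 7 + 6 + 20 = 33.

33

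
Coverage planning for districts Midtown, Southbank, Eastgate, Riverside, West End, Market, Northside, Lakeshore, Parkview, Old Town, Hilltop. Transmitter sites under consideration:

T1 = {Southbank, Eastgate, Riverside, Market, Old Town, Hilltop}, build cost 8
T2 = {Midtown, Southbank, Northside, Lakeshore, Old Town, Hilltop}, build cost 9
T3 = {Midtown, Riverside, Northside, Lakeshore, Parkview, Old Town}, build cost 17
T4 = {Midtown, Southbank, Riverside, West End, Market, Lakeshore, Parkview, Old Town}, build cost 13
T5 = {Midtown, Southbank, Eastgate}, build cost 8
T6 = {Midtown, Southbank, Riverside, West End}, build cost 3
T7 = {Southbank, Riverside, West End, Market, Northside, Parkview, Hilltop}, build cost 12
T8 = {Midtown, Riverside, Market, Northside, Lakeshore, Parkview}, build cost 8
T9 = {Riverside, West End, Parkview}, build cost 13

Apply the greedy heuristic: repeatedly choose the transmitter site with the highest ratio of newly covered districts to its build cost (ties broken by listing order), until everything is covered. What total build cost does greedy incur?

19

Pick 1: T6 adds 4 new (Midtown, Southbank, Riverside, West End) at build cost 3 (ratio 4/3).
Pick 2: T1 adds 4 new (Eastgate, Market, Old Town, Hilltop) at build cost 8 (ratio 4/8).
Pick 3: T8 adds 3 new (Northside, Lakeshore, Parkview) at build cost 8 (ratio 3/8).
Greedy total build cost: 3 + 8 + 8 = 19.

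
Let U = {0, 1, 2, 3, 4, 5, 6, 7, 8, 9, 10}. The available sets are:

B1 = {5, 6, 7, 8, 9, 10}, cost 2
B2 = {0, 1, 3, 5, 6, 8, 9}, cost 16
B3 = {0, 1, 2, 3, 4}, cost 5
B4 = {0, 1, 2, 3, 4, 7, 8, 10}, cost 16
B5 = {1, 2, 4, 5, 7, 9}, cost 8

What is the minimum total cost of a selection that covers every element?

7

B1, B3 cover every element at cost 2 + 5 = 7.
Any cover uses at least 2 sets; among all covering selections none totals below 7.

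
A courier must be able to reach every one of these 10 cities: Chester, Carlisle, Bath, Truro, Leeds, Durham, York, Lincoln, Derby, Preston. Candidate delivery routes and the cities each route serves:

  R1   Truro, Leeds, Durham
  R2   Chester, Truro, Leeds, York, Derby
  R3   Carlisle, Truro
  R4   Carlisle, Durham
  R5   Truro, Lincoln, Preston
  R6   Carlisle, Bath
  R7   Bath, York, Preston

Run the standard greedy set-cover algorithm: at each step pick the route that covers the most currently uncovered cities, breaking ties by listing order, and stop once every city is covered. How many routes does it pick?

4

Pick 1: R2 covers 5 new cities (Chester, Truro, Leeds, York, Derby).
Pick 2: R4 covers 2 new cities (Carlisle, Durham).
Pick 3: R5 covers 2 new cities (Lincoln, Preston).
Pick 4: R6 covers 1 new cities (Bath).
Greedy uses 4 routes.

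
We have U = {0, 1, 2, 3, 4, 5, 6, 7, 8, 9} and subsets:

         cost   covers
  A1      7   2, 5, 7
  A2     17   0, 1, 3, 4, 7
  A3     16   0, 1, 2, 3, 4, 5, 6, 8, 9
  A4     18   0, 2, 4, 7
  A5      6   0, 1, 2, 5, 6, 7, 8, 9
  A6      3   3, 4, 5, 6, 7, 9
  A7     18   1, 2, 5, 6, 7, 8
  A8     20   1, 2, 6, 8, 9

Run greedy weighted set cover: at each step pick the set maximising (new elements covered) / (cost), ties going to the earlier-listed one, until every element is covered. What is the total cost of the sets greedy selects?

Pick 1: A6 adds 6 new (3, 4, 5, 6, 7, 9) at cost 3 (ratio 6/3).
Pick 2: A5 adds 4 new (0, 1, 2, 8) at cost 6 (ratio 4/6).
Greedy total cost: 3 + 6 = 9.

9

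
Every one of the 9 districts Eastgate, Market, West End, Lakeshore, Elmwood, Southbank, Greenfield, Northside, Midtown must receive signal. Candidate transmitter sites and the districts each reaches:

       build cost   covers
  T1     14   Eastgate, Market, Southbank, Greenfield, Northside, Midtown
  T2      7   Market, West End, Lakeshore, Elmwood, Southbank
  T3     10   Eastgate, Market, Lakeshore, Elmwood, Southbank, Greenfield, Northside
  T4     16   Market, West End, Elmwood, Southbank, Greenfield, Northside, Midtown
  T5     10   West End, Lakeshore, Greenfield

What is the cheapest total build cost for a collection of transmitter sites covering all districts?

21

T1, T2 cover every district at build cost 14 + 7 = 21.
Any cover uses at least 2 transmitter sites; among all covering selections none totals below 21.
Greedy by coverage-per-build cost would pick T2, T3, T1 for 31 — worse than the optimum 21.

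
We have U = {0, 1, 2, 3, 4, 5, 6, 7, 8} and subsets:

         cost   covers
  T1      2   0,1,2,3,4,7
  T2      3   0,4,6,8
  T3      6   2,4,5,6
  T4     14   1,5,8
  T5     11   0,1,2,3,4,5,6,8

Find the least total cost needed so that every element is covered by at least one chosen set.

11

T1, T2, T3 cover every element at cost 2 + 3 + 6 = 11.
Any cover uses at least 2 sets; among all covering selections none totals below 11.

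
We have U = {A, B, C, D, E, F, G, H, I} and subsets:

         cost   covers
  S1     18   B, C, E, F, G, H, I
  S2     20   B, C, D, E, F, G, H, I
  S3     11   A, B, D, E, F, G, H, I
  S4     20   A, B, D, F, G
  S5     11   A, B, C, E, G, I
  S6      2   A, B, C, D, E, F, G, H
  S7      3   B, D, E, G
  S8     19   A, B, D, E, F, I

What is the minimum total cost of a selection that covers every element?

S3, S6 cover every element at cost 11 + 2 = 13.
Any cover uses at least 2 sets; among all covering selections none totals below 13.

13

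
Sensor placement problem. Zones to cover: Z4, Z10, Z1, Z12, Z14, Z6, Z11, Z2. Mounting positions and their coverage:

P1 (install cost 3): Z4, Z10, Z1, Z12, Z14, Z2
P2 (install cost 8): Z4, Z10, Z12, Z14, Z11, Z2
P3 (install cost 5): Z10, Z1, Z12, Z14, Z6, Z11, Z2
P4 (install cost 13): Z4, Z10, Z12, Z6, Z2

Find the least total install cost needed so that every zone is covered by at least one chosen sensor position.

8

P1, P3 cover every zone at install cost 3 + 5 = 8.
Any cover uses at least 2 sensor positions; among all covering selections none totals below 8.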